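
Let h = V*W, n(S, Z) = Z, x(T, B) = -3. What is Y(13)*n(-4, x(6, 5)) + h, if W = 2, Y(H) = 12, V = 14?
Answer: -8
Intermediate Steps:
h = 28 (h = 14*2 = 28)
Y(13)*n(-4, x(6, 5)) + h = 12*(-3) + 28 = -36 + 28 = -8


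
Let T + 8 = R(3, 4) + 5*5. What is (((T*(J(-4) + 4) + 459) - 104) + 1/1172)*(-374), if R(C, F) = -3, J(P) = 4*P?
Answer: -40983855/586 ≈ -69938.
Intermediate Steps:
T = 14 (T = -8 + (-3 + 5*5) = -8 + (-3 + 25) = -8 + 22 = 14)
(((T*(J(-4) + 4) + 459) - 104) + 1/1172)*(-374) = (((14*(4*(-4) + 4) + 459) - 104) + 1/1172)*(-374) = (((14*(-16 + 4) + 459) - 104) + 1/1172)*(-374) = (((14*(-12) + 459) - 104) + 1/1172)*(-374) = (((-168 + 459) - 104) + 1/1172)*(-374) = ((291 - 104) + 1/1172)*(-374) = (187 + 1/1172)*(-374) = (219165/1172)*(-374) = -40983855/586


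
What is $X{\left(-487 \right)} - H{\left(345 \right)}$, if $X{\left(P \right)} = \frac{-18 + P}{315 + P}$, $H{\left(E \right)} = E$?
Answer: $- \frac{58835}{172} \approx -342.06$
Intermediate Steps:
$X{\left(P \right)} = \frac{-18 + P}{315 + P}$
$X{\left(-487 \right)} - H{\left(345 \right)} = \frac{-18 - 487}{315 - 487} - 345 = \frac{1}{-172} \left(-505\right) - 345 = \left(- \frac{1}{172}\right) \left(-505\right) - 345 = \frac{505}{172} - 345 = - \frac{58835}{172}$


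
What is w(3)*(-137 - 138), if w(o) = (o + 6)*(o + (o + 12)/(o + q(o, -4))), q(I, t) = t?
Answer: 29700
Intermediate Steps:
w(o) = (6 + o)*(o + (12 + o)/(-4 + o)) (w(o) = (o + 6)*(o + (o + 12)/(o - 4)) = (6 + o)*(o + (12 + o)/(-4 + o)))
w(3)*(-137 - 138) = ((72 + 3**3 - 6*3 + 3*3**2)/(-4 + 3))*(-137 - 138) = ((72 + 27 - 18 + 3*9)/(-1))*(-275) = -(72 + 27 - 18 + 27)*(-275) = -1*108*(-275) = -108*(-275) = 29700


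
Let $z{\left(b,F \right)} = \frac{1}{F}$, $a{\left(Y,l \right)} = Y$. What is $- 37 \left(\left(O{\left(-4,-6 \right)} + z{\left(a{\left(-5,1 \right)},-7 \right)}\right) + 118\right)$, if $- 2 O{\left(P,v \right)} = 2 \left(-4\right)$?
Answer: $- \frac{31561}{7} \approx -4508.7$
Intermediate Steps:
$O{\left(P,v \right)} = 4$ ($O{\left(P,v \right)} = - \frac{2 \left(-4\right)}{2} = \left(- \frac{1}{2}\right) \left(-8\right) = 4$)
$- 37 \left(\left(O{\left(-4,-6 \right)} + z{\left(a{\left(-5,1 \right)},-7 \right)}\right) + 118\right) = - 37 \left(\left(4 + \frac{1}{-7}\right) + 118\right) = - 37 \left(\left(4 - \frac{1}{7}\right) + 118\right) = - 37 \left(\frac{27}{7} + 118\right) = \left(-37\right) \frac{853}{7} = - \frac{31561}{7}$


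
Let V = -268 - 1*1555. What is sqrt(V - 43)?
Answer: I*sqrt(1866) ≈ 43.197*I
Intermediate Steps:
V = -1823 (V = -268 - 1555 = -1823)
sqrt(V - 43) = sqrt(-1823 - 43) = sqrt(-1866) = I*sqrt(1866)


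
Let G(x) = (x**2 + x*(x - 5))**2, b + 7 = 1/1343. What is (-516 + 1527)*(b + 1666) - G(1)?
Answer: 2252534331/1343 ≈ 1.6772e+6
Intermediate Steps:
b = -9400/1343 (b = -7 + 1/1343 = -9400/1343 ≈ -6.9993)
G(x) = (x**2 + x*(-5 + x))**2
(-516 + 1527)*(b + 1666) - G(1) = (-516 + 1527)*(-9400/1343 + 1666) - 1**2*(-5 + 2*1)**2 = 1011*(2228038/1343) - (-5 + 2)**2 = 2252546418/1343 - (-3)**2 = 2252546418/1343 - 9 = 2252534331/1343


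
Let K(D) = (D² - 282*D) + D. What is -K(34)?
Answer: 8398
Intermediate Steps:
K(D) = D² - 281*D
-K(34) = -34*(-281 + 34) = -34*(-247) = -1*(-8398) = 8398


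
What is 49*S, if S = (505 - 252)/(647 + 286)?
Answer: 12397/933 ≈ 13.287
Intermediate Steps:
S = 253/933 ≈ 0.27117
49*S = 49*(253/933) = 12397/933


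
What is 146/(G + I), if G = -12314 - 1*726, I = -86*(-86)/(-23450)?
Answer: -855925/76448849 ≈ -0.011196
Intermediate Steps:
I = -3698/11725 (I = 7396*(-1/23450) = -3698/11725 ≈ -0.31539)
G = -13040 (G = -12314 - 726 = -13040)
146/(G + I) = 146/(-13040 - 3698/11725) = 146/(-152897698/11725) = 146*(-11725/152897698) = -855925/76448849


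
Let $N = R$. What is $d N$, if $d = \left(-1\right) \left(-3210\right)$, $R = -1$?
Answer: $-3210$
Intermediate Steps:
$N = -1$
$d = 3210$
$d N = 3210 \left(-1\right) = -3210$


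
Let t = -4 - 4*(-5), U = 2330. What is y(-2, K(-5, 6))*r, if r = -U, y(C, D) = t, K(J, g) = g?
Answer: -37280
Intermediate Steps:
t = 16 (t = -4 + 20 = 16)
y(C, D) = 16
r = -2330 (r = -1*2330 = -2330)
y(-2, K(-5, 6))*r = 16*(-2330) = -37280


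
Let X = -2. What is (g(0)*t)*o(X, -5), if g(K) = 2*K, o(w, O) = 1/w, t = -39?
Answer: 0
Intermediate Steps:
(g(0)*t)*o(X, -5) = ((2*0)*(-39))/(-2) = (0*(-39))*(-1/2) = 0*(-1/2) = 0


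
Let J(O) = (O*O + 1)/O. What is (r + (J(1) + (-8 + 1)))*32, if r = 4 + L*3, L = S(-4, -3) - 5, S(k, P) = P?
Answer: -800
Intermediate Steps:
L = -8 (L = -3 - 5 = -8)
J(O) = (1 + O**2)/O (J(O) = (O**2 + 1)/O = (1 + O**2)/O)
r = -20 (r = 4 - 8*3 = 4 - 24 = -20)
(r + (J(1) + (-8 + 1)))*32 = (-20 + ((1 + 1/1) + (-8 + 1)))*32 = (-20 + ((1 + 1) - 7))*32 = (-20 + (2 - 7))*32 = (-20 - 5)*32 = -25*32 = -800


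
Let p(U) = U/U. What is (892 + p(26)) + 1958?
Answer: 2851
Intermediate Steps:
p(U) = 1
(892 + p(26)) + 1958 = (892 + 1) + 1958 = 893 + 1958 = 2851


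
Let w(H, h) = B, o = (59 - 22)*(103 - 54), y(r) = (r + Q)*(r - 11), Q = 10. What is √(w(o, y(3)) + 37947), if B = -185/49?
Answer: √1859218/7 ≈ 194.79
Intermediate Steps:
y(r) = (-11 + r)*(10 + r) (y(r) = (r + 10)*(r - 11) = (10 + r)*(-11 + r) = (-11 + r)*(10 + r))
o = 1813 (o = 37*49 = 1813)
B = -185/49 (B = -185*1/49 = -185/49 ≈ -3.7755)
w(H, h) = -185/49
√(w(o, y(3)) + 37947) = √(-185/49 + 37947) = √(1859218/49) = √1859218/7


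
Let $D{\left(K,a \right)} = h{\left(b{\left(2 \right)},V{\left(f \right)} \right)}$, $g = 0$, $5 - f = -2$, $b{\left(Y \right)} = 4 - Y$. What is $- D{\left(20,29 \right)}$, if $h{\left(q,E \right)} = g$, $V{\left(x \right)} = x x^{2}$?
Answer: $0$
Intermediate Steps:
$f = 7$ ($f = 5 - -2 = 5 + 2 = 7$)
$V{\left(x \right)} = x^{3}$
$h{\left(q,E \right)} = 0$
$D{\left(K,a \right)} = 0$
$- D{\left(20,29 \right)} = \left(-1\right) 0 = 0$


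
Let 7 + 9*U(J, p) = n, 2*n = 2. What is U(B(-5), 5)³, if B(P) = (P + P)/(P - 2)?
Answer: -8/27 ≈ -0.29630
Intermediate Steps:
B(P) = 2*P/(-2 + P) (B(P) = (2*P)/(-2 + P) = 2*P/(-2 + P))
n = 1 (n = (½)*2 = 1)
U(J, p) = -⅔ (U(J, p) = -7/9 + (⅑)*1 = -7/9 + ⅑ = -⅔)
U(B(-5), 5)³ = (-⅔)³ = -8/27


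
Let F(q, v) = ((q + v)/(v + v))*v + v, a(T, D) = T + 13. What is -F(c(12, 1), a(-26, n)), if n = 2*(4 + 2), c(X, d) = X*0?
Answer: 39/2 ≈ 19.500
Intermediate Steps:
c(X, d) = 0
n = 12 (n = 2*6 = 12)
a(T, D) = 13 + T
F(q, v) = q/2 + 3*v/2 (F(q, v) = ((q + v)/((2*v)))*v + v = ((q + v)*(1/(2*v)))*v + v = ((q + v)/(2*v))*v + v = (q/2 + v/2) + v = q/2 + 3*v/2)
-F(c(12, 1), a(-26, n)) = -((½)*0 + 3*(13 - 26)/2) = -(0 + (3/2)*(-13)) = -(0 - 39/2) = -1*(-39/2) = 39/2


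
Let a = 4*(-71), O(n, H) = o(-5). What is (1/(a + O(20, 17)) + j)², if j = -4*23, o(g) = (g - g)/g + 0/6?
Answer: 682724641/80656 ≈ 8464.6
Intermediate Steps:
o(g) = 0 (o(g) = 0/g + 0*(⅙) = 0 + 0 = 0)
O(n, H) = 0
a = -284
j = -92
(1/(a + O(20, 17)) + j)² = (1/(-284 + 0) - 92)² = (1/(-284) - 92)² = (-1/284 - 92)² = (-26129/284)² = 682724641/80656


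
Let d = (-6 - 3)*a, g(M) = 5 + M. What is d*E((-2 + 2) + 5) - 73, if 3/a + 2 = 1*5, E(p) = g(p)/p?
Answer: -91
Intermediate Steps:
E(p) = (5 + p)/p
a = 1 (a = 3/(-2 + 1*5) = 3/(-2 + 5) = 3/3 = 3*(1/3) = 1)
d = -9 (d = (-6 - 3)*1 = -9*1 = -9)
d*E((-2 + 2) + 5) - 73 = -9*(5 + ((-2 + 2) + 5))/((-2 + 2) + 5) - 73 = -9*(5 + (0 + 5))/(0 + 5) - 73 = -9*(5 + 5)/5 - 73 = -9*10/5 - 73 = -9*2 - 73 = -18 - 73 = -91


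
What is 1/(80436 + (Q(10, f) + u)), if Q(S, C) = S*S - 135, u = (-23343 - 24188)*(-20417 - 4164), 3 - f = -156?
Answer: 1/1168439912 ≈ 8.5584e-10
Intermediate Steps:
f = 159 (f = 3 - 1*(-156) = 3 + 156 = 159)
u = 1168359511 (u = -47531*(-24581) = 1168359511)
Q(S, C) = -135 + S² (Q(S, C) = S² - 135 = -135 + S²)
1/(80436 + (Q(10, f) + u)) = 1/(80436 + ((-135 + 10²) + 1168359511)) = 1/(80436 + ((-135 + 100) + 1168359511)) = 1/(80436 + (-35 + 1168359511)) = 1/(80436 + 1168359476) = 1/1168439912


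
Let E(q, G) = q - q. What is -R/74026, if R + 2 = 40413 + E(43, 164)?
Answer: -40411/74026 ≈ -0.54590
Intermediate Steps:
E(q, G) = 0
R = 40411 (R = -2 + (40413 + 0) = -2 + 40413 = 40411)
-R/74026 = -1*40411/74026 = -40411*1/74026 = -40411/74026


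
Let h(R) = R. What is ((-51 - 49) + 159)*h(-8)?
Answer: -472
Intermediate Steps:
((-51 - 49) + 159)*h(-8) = ((-51 - 49) + 159)*(-8) = (-100 + 159)*(-8) = 59*(-8) = -472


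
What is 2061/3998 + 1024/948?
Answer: 1511945/947526 ≈ 1.5957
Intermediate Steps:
2061/3998 + 1024/948 = 2061*(1/3998) + 1024*(1/948) = 2061/3998 + 256/237 = 1511945/947526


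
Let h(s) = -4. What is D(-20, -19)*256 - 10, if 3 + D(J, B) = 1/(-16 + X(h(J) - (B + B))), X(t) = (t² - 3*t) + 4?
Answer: -405210/521 ≈ -777.75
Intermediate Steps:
X(t) = 4 + t² - 3*t
D(J, B) = -3 + 1/((-4 - 2*B)² + 6*B) (D(J, B) = -3 + 1/(-16 + (4 + (-4 - (B + B))² - 3*(-4 - (B + B)))) = -3 + 1/(-16 + (4 + (-4 - 2*B)² - 3*(-4 - 2*B))) = -3 + 1/(-16 + (4 + (-4 - 2*B)² + (12 + 6*B))) = -3 + 1/(-16 + (16 + (-4 - 2*B)² + 6*B)) = -3 + 1/((-4 - 2*B)² + 6*B))
D(-20, -19)*256 - 10 = ((-47 - 66*(-19) - 12*(-19)²)/(2*(8 + 2*(-19)² + 11*(-19))))*256 - 10 = ((-47 + 1254 - 12*361)/(2*(8 + 2*361 - 209)))*256 - 10 = ((-47 + 1254 - 4332)/(2*(8 + 722 - 209)))*256 - 10 = ((½)*(-3125)/521)*256 - 10 = ((½)*(1/521)*(-3125))*256 - 10 = -3125/1042*256 - 10 = -400000/521 - 10 = -405210/521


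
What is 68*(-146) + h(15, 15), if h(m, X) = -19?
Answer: -9947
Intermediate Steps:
68*(-146) + h(15, 15) = 68*(-146) - 19 = -9928 - 19 = -9947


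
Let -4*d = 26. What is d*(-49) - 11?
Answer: 615/2 ≈ 307.50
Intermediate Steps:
d = -13/2 (d = -¼*26 = -13/2 ≈ -6.5000)
d*(-49) - 11 = -13/2*(-49) - 11 = 637/2 - 11 = 615/2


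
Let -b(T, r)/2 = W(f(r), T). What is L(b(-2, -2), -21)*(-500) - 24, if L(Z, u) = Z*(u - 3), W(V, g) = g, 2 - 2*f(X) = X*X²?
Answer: 47976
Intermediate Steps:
f(X) = 1 - X³/2 (f(X) = 1 - X*X²/2 = 1 - X³/2)
b(T, r) = -2*T
L(Z, u) = Z*(-3 + u)
L(b(-2, -2), -21)*(-500) - 24 = ((-2*(-2))*(-3 - 21))*(-500) - 24 = (4*(-24))*(-500) - 24 = -96*(-500) - 24 = 48000 - 24 = 47976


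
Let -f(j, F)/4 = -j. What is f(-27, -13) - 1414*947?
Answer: -1339166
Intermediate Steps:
f(j, F) = 4*j (f(j, F) = -(-4)*j = 4*j)
f(-27, -13) - 1414*947 = 4*(-27) - 1414*947 = -108 - 1339058 = -1339166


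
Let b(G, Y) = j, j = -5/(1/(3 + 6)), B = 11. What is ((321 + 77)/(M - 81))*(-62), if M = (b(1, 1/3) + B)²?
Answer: -24676/1075 ≈ -22.954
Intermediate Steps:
j = -45 (j = -5/(1/9) = -5/⅑ = -5*9 = -45)
b(G, Y) = -45
M = 1156 (M = (-45 + 11)² = (-34)² = 1156)
((321 + 77)/(M - 81))*(-62) = ((321 + 77)/(1156 - 81))*(-62) = (398/1075)*(-62) = -24676/1075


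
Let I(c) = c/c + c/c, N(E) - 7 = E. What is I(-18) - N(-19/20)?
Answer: -81/20 ≈ -4.0500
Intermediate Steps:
N(E) = 7 + E
I(c) = 2 (I(c) = 1 + 1 = 2)
I(-18) - N(-19/20) = 2 - (7 - 19/20) = 2 - 1*121/20 = 2 - 121/20 = -81/20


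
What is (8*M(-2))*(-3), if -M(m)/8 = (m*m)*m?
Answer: -1536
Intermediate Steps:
M(m) = -8*m**3 (M(m) = -8*m*m*m = -8*m**2*m = -8*m**3)
(8*M(-2))*(-3) = (8*(-8*(-2)**3))*(-3) = (8*(-8*(-8)))*(-3) = (8*64)*(-3) = 512*(-3) = -1536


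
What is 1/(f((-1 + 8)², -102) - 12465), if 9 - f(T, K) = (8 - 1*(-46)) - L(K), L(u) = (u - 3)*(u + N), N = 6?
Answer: -1/2430 ≈ -0.00041152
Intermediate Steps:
L(u) = (-3 + u)*(6 + u) (L(u) = (u - 3)*(u + 6) = (-3 + u)*(6 + u))
f(T, K) = -63 + K² + 3*K (f(T, K) = 9 - ((8 - 1*(-46)) - (-18 + K² + 3*K)) = 9 - ((8 + 46) + (18 - K² - 3*K)) = 9 - (54 + (18 - K² - 3*K)) = 9 - (72 - K² - 3*K) = 9 + (-72 + K² + 3*K) = -63 + K² + 3*K)
1/(f((-1 + 8)², -102) - 12465) = 1/((-63 + (-102)² + 3*(-102)) - 12465) = 1/((-63 + 10404 - 306) - 12465) = 1/(10035 - 12465) = 1/(-2430) = -1/2430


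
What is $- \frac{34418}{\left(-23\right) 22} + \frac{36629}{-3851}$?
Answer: $\frac{57004722}{974303} \approx 58.508$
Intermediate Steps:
$- \frac{34418}{\left(-23\right) 22} + \frac{36629}{-3851} = - \frac{34418}{-506} + 36629 \left(- \frac{1}{3851}\right) = \left(-34418\right) \left(- \frac{1}{506}\right) - \frac{36629}{3851} = \frac{17209}{253} - \frac{36629}{3851} = \frac{57004722}{974303}$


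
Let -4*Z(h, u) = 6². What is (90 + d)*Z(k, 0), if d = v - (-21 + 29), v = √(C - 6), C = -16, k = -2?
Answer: -738 - 9*I*√22 ≈ -738.0 - 42.214*I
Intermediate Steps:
v = I*√22 (v = √(-16 - 6) = √(-22) = I*√22 ≈ 4.6904*I)
d = -8 + I*√22 (d = I*√22 - (-21 + 29) = I*√22 - 1*8 = I*√22 - 8 = -8 + I*√22 ≈ -8.0 + 4.6904*I)
Z(h, u) = -9 (Z(h, u) = -¼*6² = -¼*36 = -9)
(90 + d)*Z(k, 0) = (90 + (-8 + I*√22))*(-9) = (82 + I*√22)*(-9) = -738 - 9*I*√22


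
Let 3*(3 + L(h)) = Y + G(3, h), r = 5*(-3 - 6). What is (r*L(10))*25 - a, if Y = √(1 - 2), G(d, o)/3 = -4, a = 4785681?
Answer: -4777806 - 375*I ≈ -4.7778e+6 - 375.0*I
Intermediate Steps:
G(d, o) = -12 (G(d, o) = 3*(-4) = -12)
r = -45 (r = 5*(-9) = -45)
Y = I (Y = √(-1) = I ≈ 1.0*I)
L(h) = -7 + I/3 (L(h) = -3 + (I - 12)/3 = -3 + (-12 + I)/3 = -3 + (-4 + I/3) = -7 + I/3)
(r*L(10))*25 - a = -45*(-7 + I/3)*25 - 1*4785681 = (315 - 15*I)*25 - 4785681 = (7875 - 375*I) - 4785681 = -4777806 - 375*I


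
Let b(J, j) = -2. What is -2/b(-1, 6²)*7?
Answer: 7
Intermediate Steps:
-2/b(-1, 6²)*7 = -2/(-2)*7 = -2*(-½)*7 = 1*7 = 7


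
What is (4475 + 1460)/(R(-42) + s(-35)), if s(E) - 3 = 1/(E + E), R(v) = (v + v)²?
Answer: 415450/494129 ≈ 0.84077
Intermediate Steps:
R(v) = 4*v² (R(v) = (2*v)² = 4*v²)
s(E) = 3 + 1/(2*E) (s(E) = 3 + 1/(E + E) = 3 + 1/(2*E))
(4475 + 1460)/(R(-42) + s(-35)) = (4475 + 1460)/(4*(-42)² + (3 + (½)/(-35))) = 5935/(4*1764 + (3 + (½)*(-1/35))) = 5935/(7056 + (3 - 1/70)) = 5935/(7056 + 209/70) = 5935/(494129/70) = 5935*(70/494129) = 415450/494129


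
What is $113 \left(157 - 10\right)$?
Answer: $16611$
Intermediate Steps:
$113 \left(157 - 10\right) = 113 \cdot 147 = 16611$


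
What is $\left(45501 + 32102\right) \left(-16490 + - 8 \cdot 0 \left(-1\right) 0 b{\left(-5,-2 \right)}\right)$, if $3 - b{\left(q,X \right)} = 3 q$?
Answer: $-1279673470$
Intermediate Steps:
$b{\left(q,X \right)} = 3 - 3 q$
$\left(45501 + 32102\right) \left(-16490 + - 8 \cdot 0 \left(-1\right) 0 b{\left(-5,-2 \right)}\right) = \left(45501 + 32102\right) \left(-16490 + - 8 \cdot 0 \left(-1\right) 0 \left(3 - -15\right)\right) = 77603 \left(-16490 + - 8 \cdot 0 \cdot 0 \left(3 + 15\right)\right) = 77603 \left(-16490 + \left(-8\right) 0 \cdot 18\right) = 77603 \left(-16490 + 0 \cdot 18\right) = 77603 \left(-16490 + 0\right) = 77603 \left(-16490\right) = -1279673470$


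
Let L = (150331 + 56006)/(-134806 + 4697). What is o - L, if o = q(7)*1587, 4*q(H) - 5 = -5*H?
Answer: -3096832071/260218 ≈ -11901.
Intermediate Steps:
q(H) = 5/4 - 5*H/4 (q(H) = 5/4 + (-5*H)/4 = 5/4 - 5*H/4)
L = -206337/130109 (L = 206337/(-130109) = 206337*(-1/130109) = -206337/130109 ≈ -1.5859)
o = -23805/2 (o = (5/4 - 5/4*7)*1587 = (5/4 - 35/4)*1587 = -15/2*1587 = -23805/2 ≈ -11903.)
o - L = -23805/2 - 1*(-206337/130109) = -23805/2 + 206337/130109 = -3096832071/260218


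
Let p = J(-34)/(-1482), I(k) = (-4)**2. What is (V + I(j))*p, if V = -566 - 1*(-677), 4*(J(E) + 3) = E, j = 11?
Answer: 2921/2964 ≈ 0.98549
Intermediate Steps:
J(E) = -3 + E/4
V = 111 (V = -566 + 677 = 111)
I(k) = 16
p = 23/2964 (p = (-3 + (1/4)*(-34))/(-1482) = (-3 - 17/2)*(-1/1482) = -23/2*(-1/1482) = 23/2964 ≈ 0.0077598)
(V + I(j))*p = (111 + 16)*(23/2964) = 127*(23/2964) = 2921/2964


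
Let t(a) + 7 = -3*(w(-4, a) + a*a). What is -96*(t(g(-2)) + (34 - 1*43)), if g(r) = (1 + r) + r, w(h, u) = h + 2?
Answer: 3552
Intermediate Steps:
w(h, u) = 2 + h
g(r) = 1 + 2*r
t(a) = -1 - 3*a² (t(a) = -7 - 3*((2 - 4) + a*a) = -7 - 3*(-2 + a²) = -7 + (6 - 3*a²) = -1 - 3*a²)
-96*(t(g(-2)) + (34 - 1*43)) = -96*((-1 - 3*(1 + 2*(-2))²) + (34 - 1*43)) = -96*((-1 - 3*(1 - 4)²) + (34 - 43)) = -96*((-1 - 3*(-3)²) - 9) = -96*((-1 - 3*9) - 9) = -96*((-1 - 27) - 9) = -96*(-28 - 9) = -96*(-37) = 3552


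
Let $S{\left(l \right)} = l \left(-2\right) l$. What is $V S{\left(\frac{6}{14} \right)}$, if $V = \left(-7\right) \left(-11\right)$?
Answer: $- \frac{198}{7} \approx -28.286$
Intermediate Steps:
$S{\left(l \right)} = - 2 l^{2}$ ($S{\left(l \right)} = - 2 l l = - 2 l^{2}$)
$V = 77$
$V S{\left(\frac{6}{14} \right)} = 77 \left(- 2 \left(\frac{6}{14}\right)^{2}\right) = 77 \left(- 2 \left(6 \cdot \frac{1}{14}\right)^{2}\right) = 77 \left(- 2 \left(\frac{3}{7}\right)^{2}\right) = 77 \left(\left(-2\right) \frac{9}{49}\right) = 77 \left(- \frac{18}{49}\right) = - \frac{198}{7}$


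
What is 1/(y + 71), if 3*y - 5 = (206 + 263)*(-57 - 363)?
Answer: -3/196762 ≈ -1.5247e-5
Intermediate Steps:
y = -196975/3 (y = 5/3 + ((206 + 263)*(-57 - 363))/3 = 5/3 + (469*(-420))/3 = 5/3 + (1/3)*(-196980) = 5/3 - 65660 = -196975/3 ≈ -65658.)
1/(y + 71) = 1/(-196975/3 + 71) = 1/(-196762/3) = -3/196762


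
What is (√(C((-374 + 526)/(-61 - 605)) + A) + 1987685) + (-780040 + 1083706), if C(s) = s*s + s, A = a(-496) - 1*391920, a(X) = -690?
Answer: 2291351 + I*√43536149822/333 ≈ 2.2914e+6 + 626.59*I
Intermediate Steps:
A = -392610 (A = -690 - 1*391920 = -690 - 391920 = -392610)
C(s) = s + s² (C(s) = s² + s = s + s²)
(√(C((-374 + 526)/(-61 - 605)) + A) + 1987685) + (-780040 + 1083706) = (√(((-374 + 526)/(-61 - 605))*(1 + (-374 + 526)/(-61 - 605)) - 392610) + 1987685) + (-780040 + 1083706) = (√((152/(-666))*(1 + 152/(-666)) - 392610) + 1987685) + 303666 = (√((152*(-1/666))*(1 + 152*(-1/666)) - 392610) + 1987685) + 303666 = (√(-76*(1 - 76/333)/333 - 392610) + 1987685) + 303666 = (√(-76/333*257/333 - 392610) + 1987685) + 303666 = (√(-19532/110889 - 392610) + 1987685) + 303666 = (√(-43536149822/110889) + 1987685) + 303666 = (I*√43536149822/333 + 1987685) + 303666 = (1987685 + I*√43536149822/333) + 303666 = 2291351 + I*√43536149822/333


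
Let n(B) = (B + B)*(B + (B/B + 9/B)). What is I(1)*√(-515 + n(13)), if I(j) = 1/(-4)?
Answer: -I*√133/4 ≈ -2.8831*I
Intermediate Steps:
I(j) = -¼
n(B) = 2*B*(1 + B + 9/B) (n(B) = (2*B)*(B + (1 + 9/B)) = (2*B)*(1 + B + 9/B) = 2*B*(1 + B + 9/B))
I(1)*√(-515 + n(13)) = -√(-515 + (18 + 2*13 + 2*13²))/4 = -√(-515 + (18 + 26 + 2*169))/4 = -√(-515 + (18 + 26 + 338))/4 = -√(-515 + 382)/4 = -I*√133/4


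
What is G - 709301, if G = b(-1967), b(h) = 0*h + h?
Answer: -711268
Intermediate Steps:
b(h) = h (b(h) = 0 + h = h)
G = -1967
G - 709301 = -1967 - 709301 = -711268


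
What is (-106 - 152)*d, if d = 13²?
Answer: -43602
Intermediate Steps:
d = 169
(-106 - 152)*d = (-106 - 152)*169 = -258*169 = -43602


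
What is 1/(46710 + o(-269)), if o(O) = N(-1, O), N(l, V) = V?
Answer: 1/46441 ≈ 2.1533e-5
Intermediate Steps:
o(O) = O
1/(46710 + o(-269)) = 1/(46710 - 269) = 1/46441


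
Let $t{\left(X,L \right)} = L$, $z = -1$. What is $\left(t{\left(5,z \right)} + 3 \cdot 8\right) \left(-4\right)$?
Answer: $-92$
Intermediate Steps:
$\left(t{\left(5,z \right)} + 3 \cdot 8\right) \left(-4\right) = \left(-1 + 3 \cdot 8\right) \left(-4\right) = \left(-1 + 24\right) \left(-4\right) = 23 \left(-4\right) = -92$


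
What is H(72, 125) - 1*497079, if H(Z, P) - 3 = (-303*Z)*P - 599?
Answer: -3224675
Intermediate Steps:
H(Z, P) = -596 - 303*P*Z (H(Z, P) = 3 + ((-303*Z)*P - 599) = 3 + (-303*P*Z - 599) = 3 + (-599 - 303*P*Z) = -596 - 303*P*Z)
H(72, 125) - 1*497079 = (-596 - 303*125*72) - 1*497079 = (-596 - 2727000) - 497079 = -2727596 - 497079 = -3224675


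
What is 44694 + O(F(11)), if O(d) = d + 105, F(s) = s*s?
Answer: 44920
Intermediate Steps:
F(s) = s²
O(d) = 105 + d
44694 + O(F(11)) = 44694 + (105 + 11²) = 44694 + (105 + 121) = 44694 + 226 = 44920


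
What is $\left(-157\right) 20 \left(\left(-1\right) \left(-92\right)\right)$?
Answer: $-288880$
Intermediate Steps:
$\left(-157\right) 20 \left(\left(-1\right) \left(-92\right)\right) = \left(-3140\right) 92 = -288880$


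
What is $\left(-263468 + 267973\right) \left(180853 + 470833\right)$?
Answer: $2935845430$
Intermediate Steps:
$\left(-263468 + 267973\right) \left(180853 + 470833\right) = 4505 \cdot 651686 = 2935845430$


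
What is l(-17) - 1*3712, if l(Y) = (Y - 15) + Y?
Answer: -3761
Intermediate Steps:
l(Y) = -15 + 2*Y (l(Y) = (-15 + Y) + Y = -15 + 2*Y)
l(-17) - 1*3712 = (-15 + 2*(-17)) - 1*3712 = (-15 - 34) - 3712 = -49 - 3712 = -3761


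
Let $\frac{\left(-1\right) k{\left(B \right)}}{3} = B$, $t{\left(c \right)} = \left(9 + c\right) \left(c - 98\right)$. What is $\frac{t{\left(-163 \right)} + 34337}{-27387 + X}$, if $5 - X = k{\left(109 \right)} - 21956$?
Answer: $- \frac{74531}{5099} \approx -14.617$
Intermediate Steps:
$t{\left(c \right)} = \left(-98 + c\right) \left(9 + c\right)$ ($t{\left(c \right)} = \left(9 + c\right) \left(-98 + c\right) = \left(-98 + c\right) \left(9 + c\right)$)
$k{\left(B \right)} = - 3 B$
$X = 22288$ ($X = 5 - \left(\left(-3\right) 109 - 21956\right) = 5 - \left(-327 - 21956\right) = 5 - -22283 = 5 + 22283 = 22288$)
$\frac{t{\left(-163 \right)} + 34337}{-27387 + X} = \frac{\left(-882 + \left(-163\right)^{2} - -14507\right) + 34337}{-27387 + 22288} = \frac{\left(-882 + 26569 + 14507\right) + 34337}{-5099} = \left(40194 + 34337\right) \left(- \frac{1}{5099}\right) = 74531 \left(- \frac{1}{5099}\right) = - \frac{74531}{5099}$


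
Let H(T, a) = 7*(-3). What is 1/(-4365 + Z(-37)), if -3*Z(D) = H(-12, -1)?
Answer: -1/4358 ≈ -0.00022946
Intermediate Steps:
H(T, a) = -21
Z(D) = 7 (Z(D) = -⅓*(-21) = 7)
1/(-4365 + Z(-37)) = 1/(-4365 + 7) = 1/(-4358) = -1/4358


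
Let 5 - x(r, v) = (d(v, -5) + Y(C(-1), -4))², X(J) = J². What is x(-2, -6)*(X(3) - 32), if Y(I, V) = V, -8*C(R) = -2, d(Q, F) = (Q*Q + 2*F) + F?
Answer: 6532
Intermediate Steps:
d(Q, F) = Q² + 3*F (d(Q, F) = (Q² + 2*F) + F = Q² + 3*F)
C(R) = ¼ (C(R) = -⅛*(-2) = ¼)
x(r, v) = 5 - (-19 + v²)² (x(r, v) = 5 - ((v² + 3*(-5)) - 4)² = 5 - ((v² - 15) - 4)² = 5 - ((-15 + v²) - 4)² = 5 - (-19 + v²)²)
x(-2, -6)*(X(3) - 32) = (5 - (-19 + (-6)²)²)*(3² - 32) = (5 - (-19 + 36)²)*(9 - 32) = (5 - 1*17²)*(-23) = (5 - 1*289)*(-23) = (5 - 289)*(-23) = -284*(-23) = 6532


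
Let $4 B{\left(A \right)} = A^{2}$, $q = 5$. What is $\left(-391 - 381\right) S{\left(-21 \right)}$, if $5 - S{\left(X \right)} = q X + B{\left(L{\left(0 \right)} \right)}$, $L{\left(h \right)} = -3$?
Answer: $-83183$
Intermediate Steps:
$B{\left(A \right)} = \frac{A^{2}}{4}$
$S{\left(X \right)} = \frac{11}{4} - 5 X$ ($S{\left(X \right)} = 5 - \left(5 X + \frac{\left(-3\right)^{2}}{4}\right) = 5 - \left(5 X + \frac{1}{4} \cdot 9\right) = 5 - \left(5 X + \frac{9}{4}\right) = 5 - \left(\frac{9}{4} + 5 X\right) = \frac{11}{4} - 5 X$)
$\left(-391 - 381\right) S{\left(-21 \right)} = \left(-391 - 381\right) \left(\frac{11}{4} - -105\right) = - 772 \left(\frac{11}{4} + 105\right) = \left(-772\right) \frac{431}{4} = -83183$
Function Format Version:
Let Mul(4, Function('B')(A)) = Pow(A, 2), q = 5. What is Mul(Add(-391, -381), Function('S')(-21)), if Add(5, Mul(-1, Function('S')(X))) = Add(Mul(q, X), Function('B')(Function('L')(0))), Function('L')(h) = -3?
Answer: -83183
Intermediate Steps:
Function('B')(A) = Mul(Rational(1, 4), Pow(A, 2))
Function('S')(X) = Add(Rational(11, 4), Mul(-5, X)) (Function('S')(X) = Add(5, Mul(-1, Add(Mul(5, X), Mul(Rational(1, 4), Pow(-3, 2))))) = Add(5, Mul(-1, Add(Mul(5, X), Mul(Rational(1, 4), 9)))) = Add(5, Mul(-1, Add(Mul(5, X), Rational(9, 4)))) = Add(5, Mul(-1, Add(Rational(9, 4), Mul(5, X)))) = Add(5, Add(Rational(-9, 4), Mul(-5, X))) = Add(Rational(11, 4), Mul(-5, X)))
Mul(Add(-391, -381), Function('S')(-21)) = Mul(Add(-391, -381), Add(Rational(11, 4), Mul(-5, -21))) = Mul(-772, Add(Rational(11, 4), 105)) = Mul(-772, Rational(431, 4)) = -83183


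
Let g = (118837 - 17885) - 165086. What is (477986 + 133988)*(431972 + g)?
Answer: 225107292212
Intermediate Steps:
g = -64134 (g = 100952 - 165086 = -64134)
(477986 + 133988)*(431972 + g) = (477986 + 133988)*(431972 - 64134) = 611974*367838 = 225107292212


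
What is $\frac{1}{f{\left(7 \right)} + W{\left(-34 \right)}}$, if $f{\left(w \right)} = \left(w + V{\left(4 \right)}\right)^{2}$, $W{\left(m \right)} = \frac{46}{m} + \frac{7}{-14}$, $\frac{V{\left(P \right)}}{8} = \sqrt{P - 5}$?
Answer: $- \frac{19482}{14829193} - \frac{129472 i}{14829193} \approx -0.0013138 - 0.0087309 i$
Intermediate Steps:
$V{\left(P \right)} = 8 \sqrt{-5 + P}$ ($V{\left(P \right)} = 8 \sqrt{P - 5} = 8 \sqrt{-5 + P}$)
$W{\left(m \right)} = - \frac{1}{2} + \frac{46}{m}$ ($W{\left(m \right)} = \frac{46}{m} + 7 \left(- \frac{1}{14}\right) = \frac{46}{m} - \frac{1}{2} = - \frac{1}{2} + \frac{46}{m}$)
$f{\left(w \right)} = \left(w + 8 i\right)^{2}$ ($f{\left(w \right)} = \left(w + 8 \sqrt{-5 + 4}\right)^{2} = \left(w + 8 \sqrt{-1}\right)^{2} = \left(w + 8 i\right)^{2}$)
$\frac{1}{f{\left(7 \right)} + W{\left(-34 \right)}} = \frac{1}{\left(7 + 8 i\right)^{2} + \frac{92 - -34}{2 \left(-34\right)}} = \frac{1}{\left(7 + 8 i\right)^{2} + \frac{1}{2} \left(- \frac{1}{34}\right) \left(92 + 34\right)} = \frac{1}{\left(7 + 8 i\right)^{2} + \frac{1}{2} \left(- \frac{1}{34}\right) 126} = \frac{1}{\left(7 + 8 i\right)^{2} - \frac{63}{34}} = \frac{1}{- \frac{63}{34} + \left(7 + 8 i\right)^{2}}$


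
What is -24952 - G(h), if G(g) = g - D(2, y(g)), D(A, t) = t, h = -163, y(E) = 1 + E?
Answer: -24951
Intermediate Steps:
G(g) = -1 (G(g) = g - (1 + g) = g + (-1 - g) = -1)
-24952 - G(h) = -24952 - 1*(-1) = -24952 + 1 = -24951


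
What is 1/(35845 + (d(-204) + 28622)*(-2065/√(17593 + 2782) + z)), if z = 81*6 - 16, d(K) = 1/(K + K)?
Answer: 10456669053744/140908557105311735005 + 11244295992*√815/140908557105311735005 ≈ 7.6487e-8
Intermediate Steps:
d(K) = 1/(2*K)
z = 470 (z = 486 - 16 = 470)
1/(35845 + (d(-204) + 28622)*(-2065/√(17593 + 2782) + z)) = 1/(35845 + ((½)/(-204) + 28622)*(-2065/√(17593 + 2782) + 470)) = 1/(35845 + ((½)*(-1/204) + 28622)*(-2065*√815/4075 + 470)) = 1/(35845 + (-1/408 + 28622)*(-2065*√815/4075 + 470)) = 1/(35845 + 11677775*(-413*√815/815 + 470)/408) = 1/(35845 + 11677775*(470 - 413*√815/815)/408) = 1/(35845 + (2744277125/204 - 964584215*√815/66504)) = 1/(2751589505/204 - 964584215*√815/66504)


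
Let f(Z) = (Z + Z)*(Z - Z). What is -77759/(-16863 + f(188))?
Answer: 7069/1533 ≈ 4.6112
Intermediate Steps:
f(Z) = 0 (f(Z) = (2*Z)*0 = 0)
-77759/(-16863 + f(188)) = -77759/(-16863 + 0) = -77759/(-16863) = -77759*(-1/16863) = 7069/1533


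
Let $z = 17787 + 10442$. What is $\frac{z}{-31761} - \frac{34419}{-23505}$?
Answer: $\frac{143219738}{248847435} \approx 0.57553$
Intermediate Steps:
$z = 28229$
$\frac{z}{-31761} - \frac{34419}{-23505} = \frac{28229}{-31761} - \frac{34419}{-23505} = 28229 \left(- \frac{1}{31761}\right) - - \frac{11473}{7835} = - \frac{28229}{31761} + \frac{11473}{7835} = \frac{143219738}{248847435}$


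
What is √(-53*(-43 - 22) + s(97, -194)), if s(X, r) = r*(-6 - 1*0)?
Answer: √4609 ≈ 67.890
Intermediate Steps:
s(X, r) = -6*r (s(X, r) = r*(-6 + 0) = r*(-6) = -6*r)
√(-53*(-43 - 22) + s(97, -194)) = √(-53*(-43 - 22) - 6*(-194)) = √(-53*(-65) + 1164) = √(3445 + 1164) = √4609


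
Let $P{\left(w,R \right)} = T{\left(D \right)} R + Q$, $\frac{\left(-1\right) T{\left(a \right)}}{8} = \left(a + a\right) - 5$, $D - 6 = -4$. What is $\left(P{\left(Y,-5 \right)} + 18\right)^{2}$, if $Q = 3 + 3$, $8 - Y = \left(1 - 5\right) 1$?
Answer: $256$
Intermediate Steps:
$D = 2$ ($D = 6 - 4 = 2$)
$T{\left(a \right)} = 40 - 16 a$ ($T{\left(a \right)} = - 8 \left(\left(a + a\right) - 5\right) = - 8 \left(2 a - 5\right) = - 8 \left(-5 + 2 a\right) = 40 - 16 a$)
$Y = 12$ ($Y = 8 - \left(1 - 5\right) 1 = 8 - \left(-4\right) 1 = 8 - -4 = 8 + 4 = 12$)
$Q = 6$
$P{\left(w,R \right)} = 6 + 8 R$ ($P{\left(w,R \right)} = \left(40 - 32\right) R + 6 = 8 R + 6 = 6 + 8 R$)
$\left(P{\left(Y,-5 \right)} + 18\right)^{2} = \left(\left(6 + 8 \left(-5\right)\right) + 18\right)^{2} = \left(\left(6 - 40\right) + 18\right)^{2} = \left(-34 + 18\right)^{2} = \left(-16\right)^{2} = 256$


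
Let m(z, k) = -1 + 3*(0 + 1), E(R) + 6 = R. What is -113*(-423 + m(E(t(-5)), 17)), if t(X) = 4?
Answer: 47573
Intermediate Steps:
E(R) = -6 + R
m(z, k) = 2 (m(z, k) = -1 + 3*1 = -1 + 3 = 2)
-113*(-423 + m(E(t(-5)), 17)) = -113*(-423 + 2) = -113*(-421) = 47573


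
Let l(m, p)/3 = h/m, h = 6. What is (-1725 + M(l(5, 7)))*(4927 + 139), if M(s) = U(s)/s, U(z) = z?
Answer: -8733784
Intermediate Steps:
l(m, p) = 18/m (l(m, p) = 3*(6/m) = 18/m)
M(s) = 1 (M(s) = s/s = 1)
(-1725 + M(l(5, 7)))*(4927 + 139) = (-1725 + 1)*(4927 + 139) = -1724*5066 = -8733784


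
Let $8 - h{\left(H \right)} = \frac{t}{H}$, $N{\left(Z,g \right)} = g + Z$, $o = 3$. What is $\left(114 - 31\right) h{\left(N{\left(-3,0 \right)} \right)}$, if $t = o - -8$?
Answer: $\frac{2905}{3} \approx 968.33$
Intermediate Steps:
$N{\left(Z,g \right)} = Z + g$
$t = 11$ ($t = 3 - -8 = 3 + 8 = 11$)
$h{\left(H \right)} = 8 - \frac{11}{H}$
$\left(114 - 31\right) h{\left(N{\left(-3,0 \right)} \right)} = \left(114 - 31\right) \left(8 - \frac{11}{-3 + 0}\right) = 83 \left(8 - \frac{11}{-3}\right) = 83 \left(8 - - \frac{11}{3}\right) = 83 \left(8 + \frac{11}{3}\right) = 83 \cdot \frac{35}{3} = \frac{2905}{3}$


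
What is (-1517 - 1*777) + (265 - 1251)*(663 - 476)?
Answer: -186676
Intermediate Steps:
(-1517 - 1*777) + (265 - 1251)*(663 - 476) = (-1517 - 777) - 986*187 = -2294 - 184382 = -186676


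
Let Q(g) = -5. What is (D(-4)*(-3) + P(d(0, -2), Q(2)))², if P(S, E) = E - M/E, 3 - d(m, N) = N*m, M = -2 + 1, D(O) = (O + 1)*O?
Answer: 42436/25 ≈ 1697.4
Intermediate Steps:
D(O) = O*(1 + O) (D(O) = (1 + O)*O = O*(1 + O))
M = -1
d(m, N) = 3 - N*m
P(S, E) = E + 1/E (P(S, E) = E - (-1)/E = E + 1/E)
(D(-4)*(-3) + P(d(0, -2), Q(2)))² = (-4*(1 - 4)*(-3) + (-5 + 1/(-5)))² = (-4*(-3)*(-3) + (-5 - ⅕))² = (12*(-3) - 26/5)² = (-36 - 26/5)² = (-206/5)² = 42436/25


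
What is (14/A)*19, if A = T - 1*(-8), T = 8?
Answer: 133/8 ≈ 16.625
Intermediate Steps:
A = 16 (A = 8 - 1*(-8) = 8 + 8 = 16)
(14/A)*19 = (14/16)*19 = ((1/16)*14)*19 = (7/8)*19 = 133/8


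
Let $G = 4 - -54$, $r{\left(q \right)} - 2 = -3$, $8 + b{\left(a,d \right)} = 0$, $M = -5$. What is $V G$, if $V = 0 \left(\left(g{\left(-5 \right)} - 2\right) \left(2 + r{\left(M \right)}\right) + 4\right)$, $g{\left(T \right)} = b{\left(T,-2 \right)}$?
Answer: $0$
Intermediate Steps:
$b{\left(a,d \right)} = -8$ ($b{\left(a,d \right)} = -8 + 0 = -8$)
$r{\left(q \right)} = -1$ ($r{\left(q \right)} = 2 - 3 = -1$)
$g{\left(T \right)} = -8$
$G = 58$ ($G = 4 + 54 = 58$)
$V = 0$ ($V = 0 \left(\left(-8 - 2\right) \left(2 - 1\right) + 4\right) = 0 \left(\left(-10\right) 1 + 4\right) = 0 \left(-10 + 4\right) = 0 \left(-6\right) = 0$)
$V G = 0 \cdot 58 = 0$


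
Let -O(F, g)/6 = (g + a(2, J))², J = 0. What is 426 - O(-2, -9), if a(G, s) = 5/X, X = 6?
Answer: 4957/6 ≈ 826.17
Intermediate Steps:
a(G, s) = ⅚ (a(G, s) = 5/6 = 5*(⅙) = ⅚)
O(F, g) = -6*(⅚ + g)² (O(F, g) = -6*(g + ⅚)² = -6*(⅚ + g)²)
426 - O(-2, -9) = 426 - (-1)*(5 + 6*(-9))²/6 = 426 - (-1)*(5 - 54)²/6 = 426 - (-1)*(-49)²/6 = 426 - (-1)*2401/6 = 426 - 1*(-2401/6) = 426 + 2401/6 = 4957/6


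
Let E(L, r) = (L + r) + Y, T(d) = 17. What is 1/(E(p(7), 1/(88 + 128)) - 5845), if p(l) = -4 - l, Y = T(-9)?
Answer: -216/1261223 ≈ -0.00017126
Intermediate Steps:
Y = 17
E(L, r) = 17 + L + r (E(L, r) = (L + r) + 17 = 17 + L + r)
1/(E(p(7), 1/(88 + 128)) - 5845) = 1/((17 + (-4 - 1*7) + 1/(88 + 128)) - 5845) = 1/((17 + (-4 - 7) + 1/216) - 5845) = 1/((17 - 11 + 1/216) - 5845) = 1/(1297/216 - 5845) = 1/(-1261223/216) = -216/1261223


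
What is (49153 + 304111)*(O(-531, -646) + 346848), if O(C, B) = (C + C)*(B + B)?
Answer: 607243859328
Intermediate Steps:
O(C, B) = 4*B*C (O(C, B) = (2*C)*(2*B) = 4*B*C)
(49153 + 304111)*(O(-531, -646) + 346848) = (49153 + 304111)*(4*(-646)*(-531) + 346848) = 353264*(1372104 + 346848) = 353264*1718952 = 607243859328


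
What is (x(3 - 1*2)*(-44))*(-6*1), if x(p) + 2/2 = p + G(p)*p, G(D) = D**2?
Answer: 264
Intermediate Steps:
x(p) = -1 + p + p**3 (x(p) = -1 + (p + p**2*p) = -1 + (p + p**3) = -1 + p + p**3)
(x(3 - 1*2)*(-44))*(-6*1) = ((-1 + (3 - 1*2) + (3 - 1*2)**3)*(-44))*(-6*1) = ((-1 + (3 - 2) + (3 - 2)**3)*(-44))*(-6) = ((-1 + 1 + 1**3)*(-44))*(-6) = ((-1 + 1 + 1)*(-44))*(-6) = (1*(-44))*(-6) = -44*(-6) = 264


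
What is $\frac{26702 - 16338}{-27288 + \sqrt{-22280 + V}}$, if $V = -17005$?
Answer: $- \frac{31423648}{82741581} - \frac{10364 i \sqrt{485}}{82741581} \approx -0.37978 - 0.0027585 i$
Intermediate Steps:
$\frac{26702 - 16338}{-27288 + \sqrt{-22280 + V}} = \frac{26702 - 16338}{-27288 + \sqrt{-22280 - 17005}} = \frac{10364}{-27288 + \sqrt{-39285}} = \frac{10364}{-27288 + 9 i \sqrt{485}}$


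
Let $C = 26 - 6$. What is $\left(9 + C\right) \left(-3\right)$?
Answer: $-87$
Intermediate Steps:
$C = 20$ ($C = 26 - 6 = 20$)
$\left(9 + C\right) \left(-3\right) = \left(9 + 20\right) \left(-3\right) = 29 \left(-3\right) = -87$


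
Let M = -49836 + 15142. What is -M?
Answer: 34694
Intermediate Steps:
M = -34694
-M = -1*(-34694) = 34694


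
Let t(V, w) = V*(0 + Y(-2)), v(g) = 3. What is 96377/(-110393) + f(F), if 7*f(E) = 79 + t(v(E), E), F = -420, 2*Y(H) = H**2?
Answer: 8708766/772751 ≈ 11.270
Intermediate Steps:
Y(H) = H**2/2
t(V, w) = 2*V (t(V, w) = V*(0 + (1/2)*(-2)**2) = V*(0 + (1/2)*4) = V*(0 + 2) = V*2 = 2*V)
f(E) = 85/7 (f(E) = (79 + 2*3)/7 = (79 + 6)/7 = (1/7)*85 = 85/7)
96377/(-110393) + f(F) = 96377/(-110393) + 85/7 = 96377*(-1/110393) + 85/7 = -96377/110393 + 85/7 = 8708766/772751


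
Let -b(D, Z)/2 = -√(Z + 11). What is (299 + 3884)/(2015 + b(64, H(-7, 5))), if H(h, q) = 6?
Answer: 8428745/4060157 - 8366*√17/4060157 ≈ 2.0675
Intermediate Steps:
b(D, Z) = 2*√(11 + Z) (b(D, Z) = -(-2)*√(Z + 11) = -(-2)*√(11 + Z) = 2*√(11 + Z))
(299 + 3884)/(2015 + b(64, H(-7, 5))) = (299 + 3884)/(2015 + 2*√(11 + 6)) = 4183/(2015 + 2*√17)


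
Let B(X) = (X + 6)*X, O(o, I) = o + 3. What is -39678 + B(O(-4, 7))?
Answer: -39683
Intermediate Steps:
O(o, I) = 3 + o
B(X) = X*(6 + X) (B(X) = (6 + X)*X = X*(6 + X))
-39678 + B(O(-4, 7)) = -39678 + (3 - 4)*(6 + (3 - 4)) = -39678 - (6 - 1) = -39678 - 1*5 = -39678 - 5 = -39683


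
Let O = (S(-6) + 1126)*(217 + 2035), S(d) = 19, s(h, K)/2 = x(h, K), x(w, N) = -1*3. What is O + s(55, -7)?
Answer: 2578534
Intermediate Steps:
x(w, N) = -3
s(h, K) = -6 (s(h, K) = 2*(-3) = -6)
O = 2578540 (O = (19 + 1126)*(217 + 2035) = 1145*2252 = 2578540)
O + s(55, -7) = 2578540 - 6 = 2578534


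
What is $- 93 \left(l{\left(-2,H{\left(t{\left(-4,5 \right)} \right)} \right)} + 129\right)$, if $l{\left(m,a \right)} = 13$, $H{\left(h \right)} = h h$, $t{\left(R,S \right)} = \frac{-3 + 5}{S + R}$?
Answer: $-13206$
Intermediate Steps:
$t{\left(R,S \right)} = \frac{2}{R + S}$
$H{\left(h \right)} = h^{2}$
$- 93 \left(l{\left(-2,H{\left(t{\left(-4,5 \right)} \right)} \right)} + 129\right) = - 93 \left(13 + 129\right) = \left(-93\right) 142 = -13206$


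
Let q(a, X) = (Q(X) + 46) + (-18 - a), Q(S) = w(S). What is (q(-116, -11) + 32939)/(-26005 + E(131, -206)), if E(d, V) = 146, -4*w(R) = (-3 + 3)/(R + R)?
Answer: -33083/25859 ≈ -1.2794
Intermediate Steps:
w(R) = 0 (w(R) = -(-3 + 3)/(4*(R + R)) = -0/(2*R) = -0*1/(2*R) = -¼*0 = 0)
Q(S) = 0
q(a, X) = 28 - a (q(a, X) = (0 + 46) + (-18 - a) = 46 + (-18 - a) = 28 - a)
(q(-116, -11) + 32939)/(-26005 + E(131, -206)) = ((28 - 1*(-116)) + 32939)/(-26005 + 146) = ((28 + 116) + 32939)/(-25859) = (144 + 32939)*(-1/25859) = 33083*(-1/25859) = -33083/25859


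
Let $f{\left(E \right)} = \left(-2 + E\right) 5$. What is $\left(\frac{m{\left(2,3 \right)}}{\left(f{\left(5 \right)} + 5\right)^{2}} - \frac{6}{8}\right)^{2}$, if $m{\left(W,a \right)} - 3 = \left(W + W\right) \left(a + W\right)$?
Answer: $\frac{76729}{160000} \approx 0.47956$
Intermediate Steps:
$f{\left(E \right)} = -10 + 5 E$
$m{\left(W,a \right)} = 3 + 2 W \left(W + a\right)$ ($m{\left(W,a \right)} = 3 + \left(W + W\right) \left(a + W\right) = 3 + 2 W \left(W + a\right)$)
$\left(\frac{m{\left(2,3 \right)}}{\left(f{\left(5 \right)} + 5\right)^{2}} - \frac{6}{8}\right)^{2} = \left(\frac{3 + 2 \cdot 2^{2} + 2 \cdot 2 \cdot 3}{\left(\left(-10 + 5 \cdot 5\right) + 5\right)^{2}} - \frac{6}{8}\right)^{2} = \left(\frac{3 + 2 \cdot 4 + 12}{\left(\left(-10 + 25\right) + 5\right)^{2}} - \frac{3}{4}\right)^{2} = \left(\frac{3 + 8 + 12}{\left(15 + 5\right)^{2}} - \frac{3}{4}\right)^{2} = \left(\frac{23}{20^{2}} - \frac{3}{4}\right)^{2} = \left(\frac{23}{400} - \frac{3}{4}\right)^{2} = \left(- \frac{277}{400}\right)^{2} = \frac{76729}{160000}$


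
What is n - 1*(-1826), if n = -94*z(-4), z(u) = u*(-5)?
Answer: -54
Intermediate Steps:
z(u) = -5*u
n = -1880 (n = -(-470)*(-4) = -94*20 = -1880)
n - 1*(-1826) = -1880 - 1*(-1826) = -1880 + 1826 = -54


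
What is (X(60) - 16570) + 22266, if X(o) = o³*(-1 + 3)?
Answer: 437696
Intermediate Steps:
X(o) = 2*o³ (X(o) = o³*2 = 2*o³)
(X(60) - 16570) + 22266 = (2*60³ - 16570) + 22266 = (2*216000 - 16570) + 22266 = (432000 - 16570) + 22266 = 415430 + 22266 = 437696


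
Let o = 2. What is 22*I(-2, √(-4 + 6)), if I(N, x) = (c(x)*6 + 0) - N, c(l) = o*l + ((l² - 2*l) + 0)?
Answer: 308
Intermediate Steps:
c(l) = l² (c(l) = 2*l + ((l² - 2*l) + 0) = 2*l + (l² - 2*l) = l²)
I(N, x) = -N + 6*x² (I(N, x) = (x²*6 + 0) - N = (6*x² + 0) - N = 6*x² - N = -N + 6*x²)
22*I(-2, √(-4 + 6)) = 22*(-1*(-2) + 6*(√(-4 + 6))²) = 22*(2 + 6*(√2)²) = 22*(2 + 6*2) = 22*(2 + 12) = 22*14 = 308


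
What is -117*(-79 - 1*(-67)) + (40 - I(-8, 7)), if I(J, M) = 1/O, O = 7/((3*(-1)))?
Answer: 10111/7 ≈ 1444.4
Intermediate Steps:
O = -7/3 (O = 7/(-3) = 7*(-⅓) = -7/3 ≈ -2.3333)
I(J, M) = -3/7 (I(J, M) = 1/(-7/3) = -3/7)
-117*(-79 - 1*(-67)) + (40 - I(-8, 7)) = -117*(-79 - 1*(-67)) + (40 - 1*(-3/7)) = -117*(-79 + 67) + (40 + 3/7) = -117*(-12) + 283/7 = 1404 + 283/7 = 10111/7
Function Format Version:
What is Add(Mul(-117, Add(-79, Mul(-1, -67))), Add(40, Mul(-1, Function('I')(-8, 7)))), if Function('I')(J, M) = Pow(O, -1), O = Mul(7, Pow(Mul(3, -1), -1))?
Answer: Rational(10111, 7) ≈ 1444.4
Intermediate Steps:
O = Rational(-7, 3) (O = Mul(7, Pow(-3, -1)) = Mul(7, Rational(-1, 3)) = Rational(-7, 3) ≈ -2.3333)
Function('I')(J, M) = Rational(-3, 7) (Function('I')(J, M) = Pow(Rational(-7, 3), -1) = Rational(-3, 7))
Add(Mul(-117, Add(-79, Mul(-1, -67))), Add(40, Mul(-1, Function('I')(-8, 7)))) = Add(Mul(-117, Add(-79, Mul(-1, -67))), Add(40, Mul(-1, Rational(-3, 7)))) = Add(Mul(-117, Add(-79, 67)), Add(40, Rational(3, 7))) = Add(Mul(-117, -12), Rational(283, 7)) = Add(1404, Rational(283, 7)) = Rational(10111, 7)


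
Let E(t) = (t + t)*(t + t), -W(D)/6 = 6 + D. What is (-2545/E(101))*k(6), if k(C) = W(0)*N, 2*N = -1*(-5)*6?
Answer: 343575/10201 ≈ 33.681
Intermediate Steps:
N = 15 (N = (-1*(-5)*6)/2 = (5*6)/2 = (1/2)*30 = 15)
W(D) = -36 - 6*D (W(D) = -6*(6 + D) = -36 - 6*D)
E(t) = 4*t**2 (E(t) = (2*t)*(2*t) = 4*t**2)
k(C) = -540 (k(C) = (-36 - 6*0)*15 = (-36 + 0)*15 = -36*15 = -540)
(-2545/E(101))*k(6) = -2545/(4*101**2)*(-540) = -2545/(4*10201)*(-540) = -2545/40804*(-540) = 343575/10201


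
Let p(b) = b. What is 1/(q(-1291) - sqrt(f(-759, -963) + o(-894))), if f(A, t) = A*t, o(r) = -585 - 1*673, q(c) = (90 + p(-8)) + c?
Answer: -1209/732022 + 7*sqrt(14891)/732022 ≈ -0.00048468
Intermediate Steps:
q(c) = 82 + c (q(c) = (90 - 8) + c = 82 + c)
o(r) = -1258 (o(r) = -585 - 673 = -1258)
1/(q(-1291) - sqrt(f(-759, -963) + o(-894))) = 1/((82 - 1291) - sqrt(-759*(-963) - 1258)) = 1/(-1209 - sqrt(730917 - 1258)) = 1/(-1209 - sqrt(729659)) = 1/(-1209 - 7*sqrt(14891))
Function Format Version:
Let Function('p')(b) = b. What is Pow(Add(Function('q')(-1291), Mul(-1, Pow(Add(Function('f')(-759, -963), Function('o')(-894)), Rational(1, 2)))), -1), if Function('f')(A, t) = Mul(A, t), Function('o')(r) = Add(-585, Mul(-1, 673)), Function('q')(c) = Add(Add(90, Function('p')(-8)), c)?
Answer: Add(Rational(-1209, 732022), Mul(Rational(7, 732022), Pow(14891, Rational(1, 2)))) ≈ -0.00048468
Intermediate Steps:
Function('q')(c) = Add(82, c) (Function('q')(c) = Add(Add(90, -8), c) = Add(82, c))
Function('o')(r) = -1258 (Function('o')(r) = Add(-585, -673) = -1258)
Pow(Add(Function('q')(-1291), Mul(-1, Pow(Add(Function('f')(-759, -963), Function('o')(-894)), Rational(1, 2)))), -1) = Pow(Add(Add(82, -1291), Mul(-1, Pow(Add(Mul(-759, -963), -1258), Rational(1, 2)))), -1) = Pow(Add(-1209, Mul(-1, Pow(Add(730917, -1258), Rational(1, 2)))), -1) = Pow(Add(-1209, Mul(-1, Pow(729659, Rational(1, 2)))), -1) = Pow(Add(-1209, Mul(-1, Mul(7, Pow(14891, Rational(1, 2))))), -1) = Pow(Add(-1209, Mul(-7, Pow(14891, Rational(1, 2)))), -1)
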